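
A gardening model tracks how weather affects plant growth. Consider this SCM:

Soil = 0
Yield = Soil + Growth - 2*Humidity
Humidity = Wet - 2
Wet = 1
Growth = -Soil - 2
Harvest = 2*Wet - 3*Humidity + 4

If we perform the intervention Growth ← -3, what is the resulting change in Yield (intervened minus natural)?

-1

do(Growth=-3) replaces the equation Growth = -Soil - 2 with the constant Growth = -3.
Humidity = Wet - 2  [with Wet=1]  = -1
Yield = Soil + Growth - 2*Humidity  [with Soil=0, Growth=-3, Humidity=-1]  = -1
Without intervention: Growth = -Soil - 2  [with Soil=0]  = -2; Humidity = Wet - 2  [with Wet=1]  = -1; Yield = Soil + Growth - 2*Humidity  [with Soil=0, Growth=-2, Humidity=-1]  = 0.
Change = -1 − 0 = -1.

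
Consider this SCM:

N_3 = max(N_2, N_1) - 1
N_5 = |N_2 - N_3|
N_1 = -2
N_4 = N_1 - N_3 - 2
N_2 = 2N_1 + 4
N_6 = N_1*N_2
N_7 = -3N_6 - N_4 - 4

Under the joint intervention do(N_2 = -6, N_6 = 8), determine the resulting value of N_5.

Setting N_2 = -6, N_6 = 8 by intervention discards those variables' equations.
N_3 = max(N_2, N_1) - 1  [with N_2=-6, N_1=-2]  = -3
N_5 = |N_2 - N_3|  [with N_2=-6, N_3=-3]  = 3

3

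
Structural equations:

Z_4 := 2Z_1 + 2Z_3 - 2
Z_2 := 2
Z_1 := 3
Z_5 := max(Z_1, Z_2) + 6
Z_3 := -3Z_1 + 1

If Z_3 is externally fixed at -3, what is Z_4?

The intervention breaks the incoming arrows to Z_3: Z_3 := -3Z_1 + 1 no longer applies, and Z_3 = -3.
Z_4 = 2Z_1 + 2Z_3 - 2  [with Z_1=3, Z_3=-3]  = -2

-2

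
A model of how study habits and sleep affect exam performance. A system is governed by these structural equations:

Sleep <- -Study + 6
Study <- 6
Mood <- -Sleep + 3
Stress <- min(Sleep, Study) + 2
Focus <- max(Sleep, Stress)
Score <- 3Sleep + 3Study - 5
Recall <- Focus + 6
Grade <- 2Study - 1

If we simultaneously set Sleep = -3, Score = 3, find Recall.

5

The joint intervention fixes Sleep = -3, Score = 3, removing each variable's own equation.
Stress = min(Sleep, Study) + 2  [with Sleep=-3, Study=6]  = -1
Focus = max(Sleep, Stress)  [with Sleep=-3, Stress=-1]  = -1
Recall = Focus + 6  [with Focus=-1]  = 5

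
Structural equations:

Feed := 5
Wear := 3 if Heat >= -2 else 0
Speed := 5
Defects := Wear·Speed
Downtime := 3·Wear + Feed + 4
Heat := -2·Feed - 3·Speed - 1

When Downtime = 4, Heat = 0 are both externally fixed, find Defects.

Under do(Downtime = 4, Heat = 0), each intervened variable's structural equation is replaced by its fixed value.
Wear = 3 if Heat >= -2 else 0  [with Heat=0]  = 3
Defects = Wear·Speed  [with Wear=3, Speed=5]  = 15

15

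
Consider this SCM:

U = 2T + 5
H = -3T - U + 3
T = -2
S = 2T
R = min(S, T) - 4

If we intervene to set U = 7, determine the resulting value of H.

2

do(U=7) replaces the equation U = 2T + 5 with the constant U = 7.
H = -3T - U + 3  [with T=-2, U=7]  = 2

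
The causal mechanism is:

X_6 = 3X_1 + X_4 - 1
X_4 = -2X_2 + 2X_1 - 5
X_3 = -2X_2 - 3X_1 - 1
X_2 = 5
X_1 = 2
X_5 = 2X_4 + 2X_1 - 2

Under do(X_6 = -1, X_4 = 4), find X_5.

10

Setting X_6 = -1, X_4 = 4 by intervention discards those variables' equations.
X_5 = 2X_4 + 2X_1 - 2  [with X_4=4, X_1=2]  = 10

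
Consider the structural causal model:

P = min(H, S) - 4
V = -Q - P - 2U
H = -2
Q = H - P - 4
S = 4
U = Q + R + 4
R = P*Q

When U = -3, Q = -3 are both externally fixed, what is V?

Under do(U = -3, Q = -3), each intervened variable's structural equation is replaced by its fixed value.
P = min(H, S) - 4  [with H=-2, S=4]  = -6
V = -Q - P - 2U  [with Q=-3, P=-6, U=-3]  = 15

15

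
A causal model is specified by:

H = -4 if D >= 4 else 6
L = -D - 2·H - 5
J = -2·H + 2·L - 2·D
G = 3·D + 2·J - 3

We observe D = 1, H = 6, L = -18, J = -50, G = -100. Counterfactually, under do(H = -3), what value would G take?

8

do(H=-3) replaces the equation H = -4 if D >= 4 else 6 with the constant H = -3.
L = -D - 2·H - 5  [with D=1, H=-3]  = 0
J = -2·H + 2·L - 2·D  [with H=-3, L=0, D=1]  = 4
G = 3·D + 2·J - 3  [with D=1, J=4]  = 8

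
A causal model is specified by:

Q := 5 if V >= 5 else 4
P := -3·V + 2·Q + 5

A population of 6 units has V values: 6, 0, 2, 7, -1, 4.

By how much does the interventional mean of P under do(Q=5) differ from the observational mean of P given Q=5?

10.5

do(Q=5) breaks Q's dependence on V. With Q=5 fixed, P across the units is -3, 15, 9, -6, 18, 3, mean 6.
Observing Q=5 restricts to units where Q's equation naturally yields 5: V ∈ {6, 7}. In that subpopulation P = -3, -6, mean -4.5.
Difference = 6 − (-4.5) = 10.5.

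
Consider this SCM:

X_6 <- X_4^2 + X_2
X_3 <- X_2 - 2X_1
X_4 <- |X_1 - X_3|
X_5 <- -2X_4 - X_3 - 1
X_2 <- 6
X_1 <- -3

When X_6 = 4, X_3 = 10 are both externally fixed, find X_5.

-37

Under do(X_6 = 4, X_3 = 10), each intervened variable's structural equation is replaced by its fixed value.
X_4 = |X_1 - X_3|  [with X_1=-3, X_3=10]  = 13
X_5 = -2X_4 - X_3 - 1  [with X_4=13, X_3=10]  = -37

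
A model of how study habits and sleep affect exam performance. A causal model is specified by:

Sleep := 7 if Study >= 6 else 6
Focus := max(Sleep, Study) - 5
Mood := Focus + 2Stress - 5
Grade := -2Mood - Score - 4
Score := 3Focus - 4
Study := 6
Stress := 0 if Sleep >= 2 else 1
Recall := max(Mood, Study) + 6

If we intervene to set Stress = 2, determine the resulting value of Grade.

The intervention breaks the incoming arrows to Stress: Stress := 0 if Sleep >= 2 else 1 no longer applies, and Stress = 2.
Sleep = 7 if Study >= 6 else 6  [with Study=6]  = 7
Focus = max(Sleep, Study) - 5  [with Sleep=7, Study=6]  = 2
Score = 3Focus - 4  [with Focus=2]  = 2
Mood = Focus + 2Stress - 5  [with Focus=2, Stress=2]  = 1
Grade = -2Mood - Score - 4  [with Mood=1, Score=2]  = -8

-8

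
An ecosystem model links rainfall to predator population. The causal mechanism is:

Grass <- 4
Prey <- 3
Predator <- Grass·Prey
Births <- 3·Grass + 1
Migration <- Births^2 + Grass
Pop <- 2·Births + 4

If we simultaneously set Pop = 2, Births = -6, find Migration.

Setting Pop = 2, Births = -6 by intervention discards those variables' equations.
Migration = Births^2 + Grass  [with Births=-6, Grass=4]  = 40

40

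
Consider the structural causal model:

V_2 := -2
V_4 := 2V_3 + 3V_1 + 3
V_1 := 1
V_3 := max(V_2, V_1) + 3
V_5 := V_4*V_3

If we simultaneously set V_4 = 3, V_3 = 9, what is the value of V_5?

27

The joint intervention fixes V_4 = 3, V_3 = 9, removing each variable's own equation.
V_5 = V_4*V_3  [with V_4=3, V_3=9]  = 27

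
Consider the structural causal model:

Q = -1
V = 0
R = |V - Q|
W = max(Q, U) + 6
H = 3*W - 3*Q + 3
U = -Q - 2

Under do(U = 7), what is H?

The intervention breaks the incoming arrows to U: U = -Q - 2 no longer applies, and U = 7.
W = max(Q, U) + 6  [with Q=-1, U=7]  = 13
H = 3*W - 3*Q + 3  [with W=13, Q=-1]  = 45

45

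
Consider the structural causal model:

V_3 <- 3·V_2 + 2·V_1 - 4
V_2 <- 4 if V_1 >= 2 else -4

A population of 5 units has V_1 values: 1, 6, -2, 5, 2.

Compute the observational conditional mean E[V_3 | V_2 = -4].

-17

Observing V_2=-4 restricts to units where V_2's equation naturally yields -4: V_1 ∈ {1, -2}. In that subpopulation V_3 = -14, -20, mean -17.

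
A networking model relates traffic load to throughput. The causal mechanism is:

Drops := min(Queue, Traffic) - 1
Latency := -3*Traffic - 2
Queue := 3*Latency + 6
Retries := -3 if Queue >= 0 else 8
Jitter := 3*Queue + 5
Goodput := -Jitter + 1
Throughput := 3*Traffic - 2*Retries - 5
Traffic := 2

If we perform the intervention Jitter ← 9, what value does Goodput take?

-8

Intervening sets Jitter = 9 and removes its equation (Jitter := 3*Queue + 5).
Goodput = -Jitter + 1  [with Jitter=9]  = -8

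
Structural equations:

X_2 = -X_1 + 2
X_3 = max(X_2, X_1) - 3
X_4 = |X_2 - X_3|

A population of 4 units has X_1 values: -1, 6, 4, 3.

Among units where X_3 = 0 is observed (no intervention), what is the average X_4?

2

Observing X_3=0 restricts to units where X_3's equation naturally yields 0: X_1 ∈ {-1, 3}. In that subpopulation X_4 = 3, 1, mean 2.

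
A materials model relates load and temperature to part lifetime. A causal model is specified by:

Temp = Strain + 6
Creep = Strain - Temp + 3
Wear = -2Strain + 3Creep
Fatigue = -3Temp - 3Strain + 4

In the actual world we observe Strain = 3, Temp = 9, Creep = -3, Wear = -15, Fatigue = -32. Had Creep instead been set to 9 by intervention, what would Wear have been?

21

The intervention breaks the incoming arrows to Creep: Creep = Strain - Temp + 3 no longer applies, and Creep = 9.
Wear = -2Strain + 3Creep  [with Strain=3, Creep=9]  = 21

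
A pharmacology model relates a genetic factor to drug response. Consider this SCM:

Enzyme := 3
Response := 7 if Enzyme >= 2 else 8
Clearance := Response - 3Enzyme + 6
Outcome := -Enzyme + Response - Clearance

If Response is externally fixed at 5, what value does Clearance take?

2

The intervention breaks the incoming arrows to Response: Response := 7 if Enzyme >= 2 else 8 no longer applies, and Response = 5.
Clearance = Response - 3Enzyme + 6  [with Response=5, Enzyme=3]  = 2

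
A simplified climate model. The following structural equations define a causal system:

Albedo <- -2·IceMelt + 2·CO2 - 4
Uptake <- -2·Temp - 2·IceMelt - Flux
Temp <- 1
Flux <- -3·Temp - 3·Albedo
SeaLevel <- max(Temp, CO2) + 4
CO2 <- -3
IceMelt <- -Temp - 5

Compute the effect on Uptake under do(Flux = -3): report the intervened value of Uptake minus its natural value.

Intervening sets Flux = -3 and removes its equation (Flux <- -3·Temp - 3·Albedo).
IceMelt = -Temp - 5  [with Temp=1]  = -6
Uptake = -2·Temp - 2·IceMelt - Flux  [with Temp=1, IceMelt=-6, Flux=-3]  = 13
Without intervention: IceMelt = -Temp - 5  [with Temp=1]  = -6; Albedo = -2·IceMelt + 2·CO2 - 4  [with IceMelt=-6, CO2=-3]  = 2; Flux = -3·Temp - 3·Albedo  [with Temp=1, Albedo=2]  = -9; Uptake = -2·Temp - 2·IceMelt - Flux  [with Temp=1, IceMelt=-6, Flux=-9]  = 19.
Change = 13 − 19 = -6.

-6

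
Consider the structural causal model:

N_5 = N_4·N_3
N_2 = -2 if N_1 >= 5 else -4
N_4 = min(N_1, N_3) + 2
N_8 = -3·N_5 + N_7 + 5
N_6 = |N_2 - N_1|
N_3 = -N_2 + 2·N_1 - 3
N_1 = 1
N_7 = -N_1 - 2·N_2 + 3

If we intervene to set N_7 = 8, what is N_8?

do(N_7=8) replaces the equation N_7 = -N_1 - 2·N_2 + 3 with the constant N_7 = 8.
N_2 = -2 if N_1 >= 5 else -4  [with N_1=1]  = -4
N_3 = -N_2 + 2·N_1 - 3  [with N_2=-4, N_1=1]  = 3
N_4 = min(N_1, N_3) + 2  [with N_1=1, N_3=3]  = 3
N_5 = N_4·N_3  [with N_4=3, N_3=3]  = 9
N_8 = -3·N_5 + N_7 + 5  [with N_5=9, N_7=8]  = -14

-14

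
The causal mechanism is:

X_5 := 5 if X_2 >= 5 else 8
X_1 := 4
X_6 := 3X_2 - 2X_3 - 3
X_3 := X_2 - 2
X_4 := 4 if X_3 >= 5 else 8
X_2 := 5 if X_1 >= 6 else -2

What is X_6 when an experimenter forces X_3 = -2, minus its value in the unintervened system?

The intervention breaks the incoming arrows to X_3: X_3 := X_2 - 2 no longer applies, and X_3 = -2.
X_2 = 5 if X_1 >= 6 else -2  [with X_1=4]  = -2
X_6 = 3X_2 - 2X_3 - 3  [with X_2=-2, X_3=-2]  = -5
Without intervention: X_2 = 5 if X_1 >= 6 else -2  [with X_1=4]  = -2; X_3 = X_2 - 2  [with X_2=-2]  = -4; X_6 = 3X_2 - 2X_3 - 3  [with X_2=-2, X_3=-4]  = -1.
Change = -5 − (-1) = -4.

-4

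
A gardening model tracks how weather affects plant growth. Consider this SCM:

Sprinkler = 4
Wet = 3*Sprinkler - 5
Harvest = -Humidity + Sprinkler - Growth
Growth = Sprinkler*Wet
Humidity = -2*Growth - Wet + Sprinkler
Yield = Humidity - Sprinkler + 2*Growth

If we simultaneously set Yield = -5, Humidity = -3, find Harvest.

Setting Yield = -5, Humidity = -3 by intervention discards those variables' equations.
Wet = 3*Sprinkler - 5  [with Sprinkler=4]  = 7
Growth = Sprinkler*Wet  [with Sprinkler=4, Wet=7]  = 28
Harvest = -Humidity + Sprinkler - Growth  [with Humidity=-3, Sprinkler=4, Growth=28]  = -21

-21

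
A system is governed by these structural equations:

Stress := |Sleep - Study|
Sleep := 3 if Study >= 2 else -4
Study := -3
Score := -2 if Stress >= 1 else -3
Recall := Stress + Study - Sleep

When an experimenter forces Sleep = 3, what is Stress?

The intervention breaks the incoming arrows to Sleep: Sleep := 3 if Study >= 2 else -4 no longer applies, and Sleep = 3.
Stress = |Sleep - Study|  [with Sleep=3, Study=-3]  = 6

6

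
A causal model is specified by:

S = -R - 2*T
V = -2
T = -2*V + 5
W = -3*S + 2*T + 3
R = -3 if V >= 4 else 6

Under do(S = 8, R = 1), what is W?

The joint intervention fixes S = 8, R = 1, removing each variable's own equation.
T = -2*V + 5  [with V=-2]  = 9
W = -3*S + 2*T + 3  [with S=8, T=9]  = -3

-3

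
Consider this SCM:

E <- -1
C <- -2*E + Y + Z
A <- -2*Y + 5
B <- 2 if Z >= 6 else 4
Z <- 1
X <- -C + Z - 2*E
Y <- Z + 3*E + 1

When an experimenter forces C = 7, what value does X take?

Intervening sets C = 7 and removes its equation (C <- -2*E + Y + Z).
X = -C + Z - 2*E  [with C=7, Z=1, E=-1]  = -4

-4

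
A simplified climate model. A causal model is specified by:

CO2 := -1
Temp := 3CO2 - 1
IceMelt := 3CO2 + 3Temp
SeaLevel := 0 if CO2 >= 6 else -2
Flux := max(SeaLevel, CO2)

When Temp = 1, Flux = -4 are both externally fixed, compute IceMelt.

Under do(Temp = 1, Flux = -4), each intervened variable's structural equation is replaced by its fixed value.
IceMelt = 3CO2 + 3Temp  [with CO2=-1, Temp=1]  = 0

0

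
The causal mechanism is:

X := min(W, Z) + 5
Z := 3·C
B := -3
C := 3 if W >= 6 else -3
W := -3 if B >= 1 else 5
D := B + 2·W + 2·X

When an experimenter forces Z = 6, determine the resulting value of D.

27

Under do(Z=6), the mechanism Z := 3·C is discarded; Z is fixed at 6.
W = -3 if B >= 1 else 5  [with B=-3]  = 5
X = min(W, Z) + 5  [with W=5, Z=6]  = 10
D = B + 2·W + 2·X  [with B=-3, W=5, X=10]  = 27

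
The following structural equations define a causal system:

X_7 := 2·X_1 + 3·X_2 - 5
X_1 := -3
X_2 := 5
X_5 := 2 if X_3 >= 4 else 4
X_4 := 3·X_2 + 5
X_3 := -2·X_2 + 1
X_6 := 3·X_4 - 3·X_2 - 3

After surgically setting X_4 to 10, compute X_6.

Under do(X_4=10), the mechanism X_4 := 3·X_2 + 5 is discarded; X_4 is fixed at 10.
X_6 = 3·X_4 - 3·X_2 - 3  [with X_4=10, X_2=5]  = 12

12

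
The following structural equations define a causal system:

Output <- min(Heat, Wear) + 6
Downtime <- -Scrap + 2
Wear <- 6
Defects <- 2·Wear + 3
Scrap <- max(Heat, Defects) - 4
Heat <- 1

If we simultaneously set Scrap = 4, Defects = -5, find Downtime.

-2

The joint intervention fixes Scrap = 4, Defects = -5, removing each variable's own equation.
Downtime = -Scrap + 2  [with Scrap=4]  = -2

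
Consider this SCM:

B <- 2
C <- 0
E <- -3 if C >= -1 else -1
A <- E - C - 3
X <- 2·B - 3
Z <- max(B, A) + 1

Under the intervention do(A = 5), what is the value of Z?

6

Under do(A=5), the mechanism A <- E - C - 3 is discarded; A is fixed at 5.
Z = max(B, A) + 1  [with B=2, A=5]  = 6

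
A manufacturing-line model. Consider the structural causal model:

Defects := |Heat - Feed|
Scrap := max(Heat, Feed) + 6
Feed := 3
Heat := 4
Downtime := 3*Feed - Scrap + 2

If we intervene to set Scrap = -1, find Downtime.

12

Intervening sets Scrap = -1 and removes its equation (Scrap := max(Heat, Feed) + 6).
Downtime = 3*Feed - Scrap + 2  [with Feed=3, Scrap=-1]  = 12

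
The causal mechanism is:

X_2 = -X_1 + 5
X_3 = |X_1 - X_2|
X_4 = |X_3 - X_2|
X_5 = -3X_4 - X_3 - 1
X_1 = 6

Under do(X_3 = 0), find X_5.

-4

do(X_3=0) replaces the equation X_3 = |X_1 - X_2| with the constant X_3 = 0.
X_2 = -X_1 + 5  [with X_1=6]  = -1
X_4 = |X_3 - X_2|  [with X_3=0, X_2=-1]  = 1
X_5 = -3X_4 - X_3 - 1  [with X_4=1, X_3=0]  = -4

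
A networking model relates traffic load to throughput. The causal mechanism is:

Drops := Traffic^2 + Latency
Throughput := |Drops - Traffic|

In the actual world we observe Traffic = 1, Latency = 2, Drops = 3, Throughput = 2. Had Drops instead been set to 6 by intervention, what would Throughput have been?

5

The intervention breaks the incoming arrows to Drops: Drops := Traffic^2 + Latency no longer applies, and Drops = 6.
Throughput = |Drops - Traffic|  [with Drops=6, Traffic=1]  = 5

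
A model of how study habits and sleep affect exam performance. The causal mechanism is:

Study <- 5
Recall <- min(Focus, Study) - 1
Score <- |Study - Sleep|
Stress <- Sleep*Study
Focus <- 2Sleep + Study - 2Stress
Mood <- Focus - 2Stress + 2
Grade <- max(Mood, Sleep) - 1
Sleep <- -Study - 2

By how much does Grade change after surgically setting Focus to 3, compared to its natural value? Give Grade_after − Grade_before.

do(Focus=3) replaces the equation Focus <- 2Sleep + Study - 2Stress with the constant Focus = 3.
Sleep = -Study - 2  [with Study=5]  = -7
Stress = Sleep*Study  [with Sleep=-7, Study=5]  = -35
Mood = Focus - 2Stress + 2  [with Focus=3, Stress=-35]  = 75
Grade = max(Mood, Sleep) - 1  [with Mood=75, Sleep=-7]  = 74
Without intervention: Sleep = -Study - 2  [with Study=5]  = -7; Stress = Sleep*Study  [with Sleep=-7, Study=5]  = -35; Focus = 2Sleep + Study - 2Stress  [with Sleep=-7, Study=5, Stress=-35]  = 61; Mood = Focus - 2Stress + 2  [with Focus=61, Stress=-35]  = 133; Grade = max(Mood, Sleep) - 1  [with Mood=133, Sleep=-7]  = 132.
Change = 74 − 132 = -58.

-58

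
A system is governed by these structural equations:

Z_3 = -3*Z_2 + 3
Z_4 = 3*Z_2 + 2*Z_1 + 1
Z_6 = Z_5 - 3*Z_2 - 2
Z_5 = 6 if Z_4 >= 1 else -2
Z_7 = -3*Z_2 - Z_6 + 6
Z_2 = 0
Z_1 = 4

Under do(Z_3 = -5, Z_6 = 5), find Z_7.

Under do(Z_3 = -5, Z_6 = 5), each intervened variable's structural equation is replaced by its fixed value.
Z_7 = -3*Z_2 - Z_6 + 6  [with Z_2=0, Z_6=5]  = 1

1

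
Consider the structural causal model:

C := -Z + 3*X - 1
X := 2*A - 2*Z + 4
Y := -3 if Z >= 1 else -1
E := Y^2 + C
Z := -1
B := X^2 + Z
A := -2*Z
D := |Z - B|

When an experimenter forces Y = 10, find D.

The intervention breaks the incoming arrows to Y: Y := -3 if Z >= 1 else -1 no longer applies, and Y = 10.
D is not downstream of the intervention, so its value is determined by the original equations.
A = -2*Z  [with Z=-1]  = 2
X = 2*A - 2*Z + 4  [with A=2, Z=-1]  = 10
B = X^2 + Z  [with X=10, Z=-1]  = 99
D = |Z - B|  [with Z=-1, B=99]  = 100

100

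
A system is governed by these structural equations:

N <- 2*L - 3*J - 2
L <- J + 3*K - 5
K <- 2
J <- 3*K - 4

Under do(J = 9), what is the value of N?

Under do(J=9), the mechanism J <- 3*K - 4 is discarded; J is fixed at 9.
L = J + 3*K - 5  [with J=9, K=2]  = 10
N = 2*L - 3*J - 2  [with L=10, J=9]  = -9

-9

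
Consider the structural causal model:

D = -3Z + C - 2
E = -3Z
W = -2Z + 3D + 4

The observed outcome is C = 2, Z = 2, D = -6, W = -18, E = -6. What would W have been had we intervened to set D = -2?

The intervention breaks the incoming arrows to D: D = -3Z + C - 2 no longer applies, and D = -2.
W = -2Z + 3D + 4  [with Z=2, D=-2]  = -6

-6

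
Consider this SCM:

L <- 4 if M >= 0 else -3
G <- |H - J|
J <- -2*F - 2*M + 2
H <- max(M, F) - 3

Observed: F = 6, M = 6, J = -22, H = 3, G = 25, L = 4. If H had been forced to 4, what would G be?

Intervening sets H = 4 and removes its equation (H <- max(M, F) - 3).
J = -2*F - 2*M + 2  [with F=6, M=6]  = -22
G = |H - J|  [with H=4, J=-22]  = 26

26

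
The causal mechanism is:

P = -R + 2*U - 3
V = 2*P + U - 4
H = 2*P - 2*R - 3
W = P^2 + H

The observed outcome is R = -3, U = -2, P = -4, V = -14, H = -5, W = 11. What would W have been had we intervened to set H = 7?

23

The intervention breaks the incoming arrows to H: H = 2*P - 2*R - 3 no longer applies, and H = 7.
P = -R + 2*U - 3  [with R=-3, U=-2]  = -4
W = P^2 + H  [with P=-4, H=7]  = 23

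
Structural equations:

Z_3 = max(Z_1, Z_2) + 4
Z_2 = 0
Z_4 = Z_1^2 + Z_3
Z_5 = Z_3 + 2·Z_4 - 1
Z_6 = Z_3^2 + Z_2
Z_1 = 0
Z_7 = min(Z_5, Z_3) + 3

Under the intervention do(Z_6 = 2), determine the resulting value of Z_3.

do(Z_6=2) replaces the equation Z_6 = Z_3^2 + Z_2 with the constant Z_6 = 2.
Z_3 is not downstream of the intervention, so its value is determined by the original equations.
Z_3 = max(Z_1, Z_2) + 4  [with Z_1=0, Z_2=0]  = 4

4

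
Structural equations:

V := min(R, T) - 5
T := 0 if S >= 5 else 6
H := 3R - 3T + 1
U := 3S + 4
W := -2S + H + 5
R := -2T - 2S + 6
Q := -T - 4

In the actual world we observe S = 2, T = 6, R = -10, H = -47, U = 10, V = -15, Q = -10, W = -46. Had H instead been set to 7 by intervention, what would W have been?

8

do(H=7) replaces the equation H := 3R - 3T + 1 with the constant H = 7.
W = -2S + H + 5  [with S=2, H=7]  = 8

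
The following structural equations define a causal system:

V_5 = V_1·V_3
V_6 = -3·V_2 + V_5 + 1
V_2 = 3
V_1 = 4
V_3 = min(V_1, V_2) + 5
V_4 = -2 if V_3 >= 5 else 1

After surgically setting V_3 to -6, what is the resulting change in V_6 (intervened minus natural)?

-56

The intervention breaks the incoming arrows to V_3: V_3 = min(V_1, V_2) + 5 no longer applies, and V_3 = -6.
V_5 = V_1·V_3  [with V_1=4, V_3=-6]  = -24
V_6 = -3·V_2 + V_5 + 1  [with V_2=3, V_5=-24]  = -32
Without intervention: V_3 = min(V_1, V_2) + 5  [with V_1=4, V_2=3]  = 8; V_5 = V_1·V_3  [with V_1=4, V_3=8]  = 32; V_6 = -3·V_2 + V_5 + 1  [with V_2=3, V_5=32]  = 24.
Change = -32 − 24 = -56.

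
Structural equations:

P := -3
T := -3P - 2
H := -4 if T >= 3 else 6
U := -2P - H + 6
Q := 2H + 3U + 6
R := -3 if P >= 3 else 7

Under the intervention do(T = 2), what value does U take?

Under do(T=2), the mechanism T := -3P - 2 is discarded; T is fixed at 2.
H = -4 if T >= 3 else 6  [with T=2]  = 6
U = -2P - H + 6  [with P=-3, H=6]  = 6

6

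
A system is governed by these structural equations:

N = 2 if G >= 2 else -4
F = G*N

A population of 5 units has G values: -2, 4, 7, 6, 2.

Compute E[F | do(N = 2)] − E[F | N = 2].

-2.7

Under do(N=2), N's equation is replaced by N=2 for every unit. Per-unit F: -4, 8, 14, 12, 4. Mean = 6.8.
E[F|N=2] averages over only the 4 units with N=2 (G = 4, 7, 6, 2): F = 8, 14, 12, 4, mean 9.5.
Difference = 6.8 − 9.5 = -2.7.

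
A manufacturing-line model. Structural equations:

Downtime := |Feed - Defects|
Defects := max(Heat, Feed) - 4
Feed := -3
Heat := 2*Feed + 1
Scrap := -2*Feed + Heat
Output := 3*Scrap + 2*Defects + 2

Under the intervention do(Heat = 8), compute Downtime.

Under do(Heat=8), the mechanism Heat := 2*Feed + 1 is discarded; Heat is fixed at 8.
Defects = max(Heat, Feed) - 4  [with Heat=8, Feed=-3]  = 4
Downtime = |Feed - Defects|  [with Feed=-3, Defects=4]  = 7

7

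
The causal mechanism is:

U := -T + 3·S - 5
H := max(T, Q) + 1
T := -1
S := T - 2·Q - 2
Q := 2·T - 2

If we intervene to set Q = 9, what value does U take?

do(Q=9) replaces the equation Q := 2·T - 2 with the constant Q = 9.
S = T - 2·Q - 2  [with T=-1, Q=9]  = -21
U = -T + 3·S - 5  [with T=-1, S=-21]  = -67

-67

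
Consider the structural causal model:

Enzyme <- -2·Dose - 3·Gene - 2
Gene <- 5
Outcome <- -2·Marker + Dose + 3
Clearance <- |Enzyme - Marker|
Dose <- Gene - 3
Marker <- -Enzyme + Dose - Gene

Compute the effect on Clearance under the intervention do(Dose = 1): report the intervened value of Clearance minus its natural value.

do(Dose=1) replaces the equation Dose <- Gene - 3 with the constant Dose = 1.
Enzyme = -2·Dose - 3·Gene - 2  [with Dose=1, Gene=5]  = -19
Marker = -Enzyme + Dose - Gene  [with Enzyme=-19, Dose=1, Gene=5]  = 15
Clearance = |Enzyme - Marker|  [with Enzyme=-19, Marker=15]  = 34
Without intervention: Dose = Gene - 3  [with Gene=5]  = 2; Enzyme = -2·Dose - 3·Gene - 2  [with Dose=2, Gene=5]  = -21; Marker = -Enzyme + Dose - Gene  [with Enzyme=-21, Dose=2, Gene=5]  = 18; Clearance = |Enzyme - Marker|  [with Enzyme=-21, Marker=18]  = 39.
Change = 34 − 39 = -5.

-5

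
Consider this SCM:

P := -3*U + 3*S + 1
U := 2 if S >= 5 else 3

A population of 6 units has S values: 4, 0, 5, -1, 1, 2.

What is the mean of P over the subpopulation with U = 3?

-4.4

E[P|U=3] averages over only the 5 units with U=3 (S = 4, 0, -1, 1, 2): P = 4, -8, -11, -5, -2, mean -4.4.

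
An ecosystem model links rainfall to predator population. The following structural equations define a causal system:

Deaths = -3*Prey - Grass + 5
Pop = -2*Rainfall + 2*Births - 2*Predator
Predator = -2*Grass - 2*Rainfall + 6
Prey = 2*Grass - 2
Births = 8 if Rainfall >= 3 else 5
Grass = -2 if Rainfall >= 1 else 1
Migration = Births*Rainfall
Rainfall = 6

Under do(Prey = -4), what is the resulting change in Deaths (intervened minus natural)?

The intervention breaks the incoming arrows to Prey: Prey = 2*Grass - 2 no longer applies, and Prey = -4.
Grass = -2 if Rainfall >= 1 else 1  [with Rainfall=6]  = -2
Deaths = -3*Prey - Grass + 5  [with Prey=-4, Grass=-2]  = 19
Without intervention: Grass = -2 if Rainfall >= 1 else 1  [with Rainfall=6]  = -2; Prey = 2*Grass - 2  [with Grass=-2]  = -6; Deaths = -3*Prey - Grass + 5  [with Prey=-6, Grass=-2]  = 25.
Change = 19 − 25 = -6.

-6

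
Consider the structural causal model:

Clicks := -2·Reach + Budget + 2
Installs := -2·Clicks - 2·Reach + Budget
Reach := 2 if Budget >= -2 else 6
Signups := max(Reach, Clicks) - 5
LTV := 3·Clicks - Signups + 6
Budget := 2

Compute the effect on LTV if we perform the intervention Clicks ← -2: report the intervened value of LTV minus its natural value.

-6

The intervention breaks the incoming arrows to Clicks: Clicks := -2·Reach + Budget + 2 no longer applies, and Clicks = -2.
Reach = 2 if Budget >= -2 else 6  [with Budget=2]  = 2
Signups = max(Reach, Clicks) - 5  [with Reach=2, Clicks=-2]  = -3
LTV = 3·Clicks - Signups + 6  [with Clicks=-2, Signups=-3]  = 3
Without intervention: Reach = 2 if Budget >= -2 else 6  [with Budget=2]  = 2; Clicks = -2·Reach + Budget + 2  [with Reach=2, Budget=2]  = 0; Signups = max(Reach, Clicks) - 5  [with Reach=2, Clicks=0]  = -3; LTV = 3·Clicks - Signups + 6  [with Clicks=0, Signups=-3]  = 9.
Change = 3 − 9 = -6.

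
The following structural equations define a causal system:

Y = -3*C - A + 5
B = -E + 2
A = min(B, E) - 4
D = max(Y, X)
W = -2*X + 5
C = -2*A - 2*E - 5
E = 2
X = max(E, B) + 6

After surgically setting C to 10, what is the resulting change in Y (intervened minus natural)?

Under do(C=10), the mechanism C = -2*A - 2*E - 5 is discarded; C is fixed at 10.
B = -E + 2  [with E=2]  = 0
A = min(B, E) - 4  [with B=0, E=2]  = -4
Y = -3*C - A + 5  [with C=10, A=-4]  = -21
Without intervention: B = -E + 2  [with E=2]  = 0; A = min(B, E) - 4  [with B=0, E=2]  = -4; C = -2*A - 2*E - 5  [with A=-4, E=2]  = -1; Y = -3*C - A + 5  [with C=-1, A=-4]  = 12.
Change = -21 − 12 = -33.

-33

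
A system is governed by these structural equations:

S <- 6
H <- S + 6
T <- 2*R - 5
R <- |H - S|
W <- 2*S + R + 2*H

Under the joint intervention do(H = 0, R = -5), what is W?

7

Setting H = 0, R = -5 by intervention discards those variables' equations.
W = 2*S + R + 2*H  [with S=6, R=-5, H=0]  = 7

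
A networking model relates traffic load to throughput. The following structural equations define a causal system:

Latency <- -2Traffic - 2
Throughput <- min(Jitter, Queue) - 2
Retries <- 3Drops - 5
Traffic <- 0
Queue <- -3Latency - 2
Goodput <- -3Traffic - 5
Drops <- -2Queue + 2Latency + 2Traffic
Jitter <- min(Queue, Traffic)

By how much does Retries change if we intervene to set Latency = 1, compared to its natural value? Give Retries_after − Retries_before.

do(Latency=1) replaces the equation Latency <- -2Traffic - 2 with the constant Latency = 1.
Queue = -3Latency - 2  [with Latency=1]  = -5
Drops = -2Queue + 2Latency + 2Traffic  [with Queue=-5, Latency=1, Traffic=0]  = 12
Retries = 3Drops - 5  [with Drops=12]  = 31
Without intervention: Latency = -2Traffic - 2  [with Traffic=0]  = -2; Queue = -3Latency - 2  [with Latency=-2]  = 4; Drops = -2Queue + 2Latency + 2Traffic  [with Queue=4, Latency=-2, Traffic=0]  = -12; Retries = 3Drops - 5  [with Drops=-12]  = -41.
Change = 31 − (-41) = 72.

72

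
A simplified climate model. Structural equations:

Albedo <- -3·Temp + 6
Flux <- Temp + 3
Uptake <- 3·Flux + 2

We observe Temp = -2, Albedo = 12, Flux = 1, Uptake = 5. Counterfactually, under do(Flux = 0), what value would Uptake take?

2

The intervention breaks the incoming arrows to Flux: Flux <- Temp + 3 no longer applies, and Flux = 0.
Uptake = 3·Flux + 2  [with Flux=0]  = 2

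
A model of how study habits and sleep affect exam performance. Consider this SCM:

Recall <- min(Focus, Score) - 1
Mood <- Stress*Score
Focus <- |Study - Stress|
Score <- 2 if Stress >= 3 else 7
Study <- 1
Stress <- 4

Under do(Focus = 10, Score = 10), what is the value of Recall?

Setting Focus = 10, Score = 10 by intervention discards those variables' equations.
Recall = min(Focus, Score) - 1  [with Focus=10, Score=10]  = 9

9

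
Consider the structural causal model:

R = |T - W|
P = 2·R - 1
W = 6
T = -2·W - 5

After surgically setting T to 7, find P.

Under do(T=7), the mechanism T = -2·W - 5 is discarded; T is fixed at 7.
R = |T - W|  [with T=7, W=6]  = 1
P = 2·R - 1  [with R=1]  = 1

1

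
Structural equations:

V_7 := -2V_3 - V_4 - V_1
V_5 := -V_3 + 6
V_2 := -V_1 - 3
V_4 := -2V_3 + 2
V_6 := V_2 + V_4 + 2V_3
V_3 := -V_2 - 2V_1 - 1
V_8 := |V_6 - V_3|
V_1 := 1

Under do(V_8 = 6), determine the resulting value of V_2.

-4

The intervention breaks the incoming arrows to V_8: V_8 := |V_6 - V_3| no longer applies, and V_8 = 6.
V_2 is not downstream of the intervention, so its value is determined by the original equations.
V_2 = -V_1 - 3  [with V_1=1]  = -4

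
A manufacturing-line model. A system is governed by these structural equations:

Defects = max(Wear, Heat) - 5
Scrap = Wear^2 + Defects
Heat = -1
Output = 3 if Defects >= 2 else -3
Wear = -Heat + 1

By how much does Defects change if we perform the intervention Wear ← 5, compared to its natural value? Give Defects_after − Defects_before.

3

The intervention breaks the incoming arrows to Wear: Wear = -Heat + 1 no longer applies, and Wear = 5.
Defects = max(Wear, Heat) - 5  [with Wear=5, Heat=-1]  = 0
Without intervention: Wear = -Heat + 1  [with Heat=-1]  = 2; Defects = max(Wear, Heat) - 5  [with Wear=2, Heat=-1]  = -3.
Change = 0 − (-3) = 3.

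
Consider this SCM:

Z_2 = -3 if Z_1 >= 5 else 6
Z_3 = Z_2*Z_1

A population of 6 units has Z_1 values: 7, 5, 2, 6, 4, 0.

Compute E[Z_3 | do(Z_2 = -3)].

Under do(Z_2=-3), Z_2's equation is replaced by Z_2=-3 for every unit. Per-unit Z_3: -21, -15, -6, -18, -12, 0. Mean = -12.

-12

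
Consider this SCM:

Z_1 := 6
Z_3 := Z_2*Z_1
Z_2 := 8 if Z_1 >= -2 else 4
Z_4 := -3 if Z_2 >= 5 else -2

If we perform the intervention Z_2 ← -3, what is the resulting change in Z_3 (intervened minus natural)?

-66

The intervention breaks the incoming arrows to Z_2: Z_2 := 8 if Z_1 >= -2 else 4 no longer applies, and Z_2 = -3.
Z_3 = Z_2*Z_1  [with Z_2=-3, Z_1=6]  = -18
Without intervention: Z_2 = 8 if Z_1 >= -2 else 4  [with Z_1=6]  = 8; Z_3 = Z_2*Z_1  [with Z_2=8, Z_1=6]  = 48.
Change = -18 − 48 = -66.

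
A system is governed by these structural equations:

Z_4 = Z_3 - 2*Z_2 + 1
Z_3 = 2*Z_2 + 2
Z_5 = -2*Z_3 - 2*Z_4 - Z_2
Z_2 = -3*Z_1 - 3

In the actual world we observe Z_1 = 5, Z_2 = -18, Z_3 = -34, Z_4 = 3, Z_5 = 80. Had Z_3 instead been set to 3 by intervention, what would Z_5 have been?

-68

do(Z_3=3) replaces the equation Z_3 = 2*Z_2 + 2 with the constant Z_3 = 3.
Z_2 = -3*Z_1 - 3  [with Z_1=5]  = -18
Z_4 = Z_3 - 2*Z_2 + 1  [with Z_3=3, Z_2=-18]  = 40
Z_5 = -2*Z_3 - 2*Z_4 - Z_2  [with Z_3=3, Z_4=40, Z_2=-18]  = -68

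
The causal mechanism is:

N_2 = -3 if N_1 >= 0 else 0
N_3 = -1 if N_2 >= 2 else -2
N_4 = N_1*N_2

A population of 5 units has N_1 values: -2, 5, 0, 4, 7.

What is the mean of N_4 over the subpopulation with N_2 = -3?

-12

Observing N_2=-3 restricts to units where N_2's equation naturally yields -3: N_1 ∈ {5, 0, 4, 7}. In that subpopulation N_4 = -15, 0, -12, -21, mean -12.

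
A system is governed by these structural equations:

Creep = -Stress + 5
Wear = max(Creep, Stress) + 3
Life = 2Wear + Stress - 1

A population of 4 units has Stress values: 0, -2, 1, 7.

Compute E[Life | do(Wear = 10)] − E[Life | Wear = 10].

-1

Under do(Wear=10), Wear's equation is replaced by Wear=10 for every unit. Per-unit Life: 19, 17, 20, 26. Mean = 20.5.
Observing Wear=10 restricts to units where Wear's equation naturally yields 10: Stress ∈ {-2, 7}. In that subpopulation Life = 17, 26, mean 21.5.
Difference = 20.5 − 21.5 = -1.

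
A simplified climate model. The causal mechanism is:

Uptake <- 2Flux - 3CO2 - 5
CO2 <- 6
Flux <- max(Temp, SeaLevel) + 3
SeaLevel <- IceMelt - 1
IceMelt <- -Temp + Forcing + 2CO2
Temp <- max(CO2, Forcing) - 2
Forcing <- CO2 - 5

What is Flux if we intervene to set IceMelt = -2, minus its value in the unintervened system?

Under do(IceMelt=-2), the mechanism IceMelt <- -Temp + Forcing + 2CO2 is discarded; IceMelt is fixed at -2.
Forcing = CO2 - 5  [with CO2=6]  = 1
Temp = max(CO2, Forcing) - 2  [with CO2=6, Forcing=1]  = 4
SeaLevel = IceMelt - 1  [with IceMelt=-2]  = -3
Flux = max(Temp, SeaLevel) + 3  [with Temp=4, SeaLevel=-3]  = 7
Without intervention: Forcing = CO2 - 5  [with CO2=6]  = 1; Temp = max(CO2, Forcing) - 2  [with CO2=6, Forcing=1]  = 4; IceMelt = -Temp + Forcing + 2CO2  [with Temp=4, Forcing=1, CO2=6]  = 9; SeaLevel = IceMelt - 1  [with IceMelt=9]  = 8; Flux = max(Temp, SeaLevel) + 3  [with Temp=4, SeaLevel=8]  = 11.
Change = 7 − 11 = -4.

-4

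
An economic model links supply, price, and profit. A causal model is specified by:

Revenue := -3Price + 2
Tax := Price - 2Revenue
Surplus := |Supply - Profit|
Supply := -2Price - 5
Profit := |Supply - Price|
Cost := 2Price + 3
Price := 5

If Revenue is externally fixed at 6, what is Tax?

Intervening sets Revenue = 6 and removes its equation (Revenue := -3Price + 2).
Tax = Price - 2Revenue  [with Price=5, Revenue=6]  = -7

-7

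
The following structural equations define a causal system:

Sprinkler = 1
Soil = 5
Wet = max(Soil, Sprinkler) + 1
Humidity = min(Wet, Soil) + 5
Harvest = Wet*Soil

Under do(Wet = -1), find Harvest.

do(Wet=-1) replaces the equation Wet = max(Soil, Sprinkler) + 1 with the constant Wet = -1.
Harvest = Wet*Soil  [with Wet=-1, Soil=5]  = -5

-5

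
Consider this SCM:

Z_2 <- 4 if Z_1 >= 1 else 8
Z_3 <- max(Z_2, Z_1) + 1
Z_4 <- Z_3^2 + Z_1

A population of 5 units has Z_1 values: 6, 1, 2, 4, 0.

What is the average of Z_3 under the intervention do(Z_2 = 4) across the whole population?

Under do(Z_2=4), Z_2's equation is replaced by Z_2=4 for every unit. Per-unit Z_3: 7, 5, 5, 5, 5. Mean = 5.4.

5.4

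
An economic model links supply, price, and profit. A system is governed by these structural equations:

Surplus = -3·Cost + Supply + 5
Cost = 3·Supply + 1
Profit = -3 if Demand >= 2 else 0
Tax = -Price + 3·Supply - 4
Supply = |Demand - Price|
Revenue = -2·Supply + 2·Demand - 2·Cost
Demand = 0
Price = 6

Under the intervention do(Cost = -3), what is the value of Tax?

Under do(Cost=-3), the mechanism Cost = 3·Supply + 1 is discarded; Cost is fixed at -3.
Since Tax is not a descendant of the intervened variable, it is unaffected.
Supply = |Demand - Price|  [with Demand=0, Price=6]  = 6
Tax = -Price + 3·Supply - 4  [with Price=6, Supply=6]  = 8

8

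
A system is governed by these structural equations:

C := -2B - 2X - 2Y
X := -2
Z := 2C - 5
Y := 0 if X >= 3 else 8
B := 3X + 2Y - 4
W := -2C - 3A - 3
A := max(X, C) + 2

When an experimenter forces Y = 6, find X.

Under do(Y=6), the mechanism Y := 0 if X >= 3 else 8 is discarded; Y is fixed at 6.
X is not downstream of the intervention, so its value is determined by the original equations.

-2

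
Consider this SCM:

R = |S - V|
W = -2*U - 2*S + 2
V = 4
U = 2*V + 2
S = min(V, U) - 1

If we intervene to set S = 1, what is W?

The intervention breaks the incoming arrows to S: S = min(V, U) - 1 no longer applies, and S = 1.
U = 2*V + 2  [with V=4]  = 10
W = -2*U - 2*S + 2  [with U=10, S=1]  = -20

-20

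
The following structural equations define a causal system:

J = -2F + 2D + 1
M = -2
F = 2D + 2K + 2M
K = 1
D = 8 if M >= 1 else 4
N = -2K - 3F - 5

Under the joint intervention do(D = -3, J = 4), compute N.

17

The joint intervention fixes D = -3, J = 4, removing each variable's own equation.
F = 2D + 2K + 2M  [with D=-3, K=1, M=-2]  = -8
N = -2K - 3F - 5  [with K=1, F=-8]  = 17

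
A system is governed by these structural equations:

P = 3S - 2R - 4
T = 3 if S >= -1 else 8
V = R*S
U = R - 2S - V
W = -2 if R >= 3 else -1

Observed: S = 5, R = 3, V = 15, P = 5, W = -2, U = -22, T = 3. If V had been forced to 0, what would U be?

-7

The intervention breaks the incoming arrows to V: V = R*S no longer applies, and V = 0.
U = R - 2S - V  [with R=3, S=5, V=0]  = -7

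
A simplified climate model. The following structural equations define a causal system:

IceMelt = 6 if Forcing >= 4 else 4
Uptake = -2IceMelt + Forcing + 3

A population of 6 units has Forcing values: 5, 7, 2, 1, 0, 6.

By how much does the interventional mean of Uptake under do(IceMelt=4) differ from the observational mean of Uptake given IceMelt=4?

The intervention sets IceMelt=4 in all 6 units regardless of Forcing. Recomputing Uptake per unit gives 0, 2, -3, -4, -5, 1; average -1.5.
Conditioning on IceMelt=4 selects the 3 unit(s) with Forcing ∈ {2, 1, 0}. Their Uptake values: -3, -4, -5. Mean = -4.
Difference = -1.5 − (-4) = 2.5.

2.5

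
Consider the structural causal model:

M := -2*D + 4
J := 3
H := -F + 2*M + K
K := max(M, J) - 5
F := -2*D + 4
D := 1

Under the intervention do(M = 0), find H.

-4

Under do(M=0), the mechanism M := -2*D + 4 is discarded; M is fixed at 0.
F = -2*D + 4  [with D=1]  = 2
K = max(M, J) - 5  [with M=0, J=3]  = -2
H = -F + 2*M + K  [with F=2, M=0, K=-2]  = -4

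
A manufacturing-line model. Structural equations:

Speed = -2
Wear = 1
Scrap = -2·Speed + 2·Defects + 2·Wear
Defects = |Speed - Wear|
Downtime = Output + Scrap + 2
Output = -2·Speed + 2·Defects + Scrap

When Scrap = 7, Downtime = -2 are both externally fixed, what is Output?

17

Setting Scrap = 7, Downtime = -2 by intervention discards those variables' equations.
Defects = |Speed - Wear|  [with Speed=-2, Wear=1]  = 3
Output = -2·Speed + 2·Defects + Scrap  [with Speed=-2, Defects=3, Scrap=7]  = 17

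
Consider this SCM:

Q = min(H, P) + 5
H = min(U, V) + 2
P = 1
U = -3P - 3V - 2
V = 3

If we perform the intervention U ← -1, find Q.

6

do(U=-1) replaces the equation U = -3P - 3V - 2 with the constant U = -1.
H = min(U, V) + 2  [with U=-1, V=3]  = 1
Q = min(H, P) + 5  [with H=1, P=1]  = 6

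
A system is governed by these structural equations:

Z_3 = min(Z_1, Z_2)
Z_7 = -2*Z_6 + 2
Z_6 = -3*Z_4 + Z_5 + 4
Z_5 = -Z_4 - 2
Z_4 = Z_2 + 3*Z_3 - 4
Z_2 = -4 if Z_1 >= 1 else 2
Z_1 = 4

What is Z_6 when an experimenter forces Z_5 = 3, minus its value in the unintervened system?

The intervention breaks the incoming arrows to Z_5: Z_5 = -Z_4 - 2 no longer applies, and Z_5 = 3.
Z_2 = -4 if Z_1 >= 1 else 2  [with Z_1=4]  = -4
Z_3 = min(Z_1, Z_2)  [with Z_1=4, Z_2=-4]  = -4
Z_4 = Z_2 + 3*Z_3 - 4  [with Z_2=-4, Z_3=-4]  = -20
Z_6 = -3*Z_4 + Z_5 + 4  [with Z_4=-20, Z_5=3]  = 67
Without intervention: Z_2 = -4 if Z_1 >= 1 else 2  [with Z_1=4]  = -4; Z_3 = min(Z_1, Z_2)  [with Z_1=4, Z_2=-4]  = -4; Z_4 = Z_2 + 3*Z_3 - 4  [with Z_2=-4, Z_3=-4]  = -20; Z_5 = -Z_4 - 2  [with Z_4=-20]  = 18; Z_6 = -3*Z_4 + Z_5 + 4  [with Z_4=-20, Z_5=18]  = 82.
Change = 67 − 82 = -15.

-15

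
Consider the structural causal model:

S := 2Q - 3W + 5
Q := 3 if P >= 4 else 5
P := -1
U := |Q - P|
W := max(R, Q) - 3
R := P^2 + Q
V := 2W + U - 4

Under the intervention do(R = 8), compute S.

The intervention breaks the incoming arrows to R: R := P^2 + Q no longer applies, and R = 8.
Q = 3 if P >= 4 else 5  [with P=-1]  = 5
W = max(R, Q) - 3  [with R=8, Q=5]  = 5
S = 2Q - 3W + 5  [with Q=5, W=5]  = 0

0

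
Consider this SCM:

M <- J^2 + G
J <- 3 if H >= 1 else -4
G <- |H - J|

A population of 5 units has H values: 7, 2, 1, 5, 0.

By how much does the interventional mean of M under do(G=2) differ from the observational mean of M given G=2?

Every unit gets G=2 under the intervention. M values become 11, 11, 11, 11, 18; E[M|do(G=2)] = 12.4.
E[M|G=2] averages over only the 2 units with G=2 (H = 1, 5): M = 11, 11, mean 11.
Difference = 12.4 − 11 = 1.4.

1.4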